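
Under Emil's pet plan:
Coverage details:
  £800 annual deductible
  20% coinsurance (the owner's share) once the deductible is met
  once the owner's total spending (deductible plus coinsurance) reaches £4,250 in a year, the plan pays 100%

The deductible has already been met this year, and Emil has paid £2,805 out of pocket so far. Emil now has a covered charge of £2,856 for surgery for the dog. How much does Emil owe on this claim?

£571.20

The deductible is already satisfied, so the full bill goes to coinsurance.
Coinsurance: £2,856 × 20% = £571.20.
Year-to-date out-of-pocket becomes £2,805 + £571.20 = £3,376.20, still under the £4,250 maximum, so no cap applies.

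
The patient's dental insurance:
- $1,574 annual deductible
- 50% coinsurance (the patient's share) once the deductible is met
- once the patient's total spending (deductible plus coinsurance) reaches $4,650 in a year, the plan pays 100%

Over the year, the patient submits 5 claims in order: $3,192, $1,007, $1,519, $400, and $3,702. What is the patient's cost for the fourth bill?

Claim 1 ($3,192): deductible takes $1,574, $1,618 remains; 50% of $1,618 = $809. Patient pays $2,383; OOP now $2,383.
Claim 2 ($1,007): deductible met; 50% of $1,007 = $503.50. Patient owes $503.50 (running OOP $2,886.50).
Claim 3 ($1,519): deductible met; 50% of $1,519 = $759.50. Patient owes $759.50 (running OOP $3,646).
Claim 4 ($400): 50% coinsurance on $400 = $200. Patient pays $200; OOP now $3,846.

$200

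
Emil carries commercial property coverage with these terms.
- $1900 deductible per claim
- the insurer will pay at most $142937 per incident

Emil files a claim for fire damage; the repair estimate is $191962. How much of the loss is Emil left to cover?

$49025

After the deductible, $191962 − $1900 = $190062 remains.
The $142937 per-incident cap binds; insurer pays $142937.
Out of pocket: $191962 − $142937 = $49025.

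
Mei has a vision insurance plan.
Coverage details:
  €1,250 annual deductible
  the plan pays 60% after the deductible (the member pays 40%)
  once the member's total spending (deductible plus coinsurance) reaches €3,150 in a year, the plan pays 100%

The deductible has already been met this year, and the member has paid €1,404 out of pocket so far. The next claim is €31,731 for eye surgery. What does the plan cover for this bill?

The deductible is already satisfied, so the full bill goes to coinsurance.
40% of €31,731 = €12,692.40 falls to the member.
That would bring total out-of-pocket to €14,096.40, past the €3,150 cap. The member is capped at €3,150 − €1,404 = €1,746 on this claim.
Insurer pays the balance: €31,731 − €1,746 = €29,985.

€29,985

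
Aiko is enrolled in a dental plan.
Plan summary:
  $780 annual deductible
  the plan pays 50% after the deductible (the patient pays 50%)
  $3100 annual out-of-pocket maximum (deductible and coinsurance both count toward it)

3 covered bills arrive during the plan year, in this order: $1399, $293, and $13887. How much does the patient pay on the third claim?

Bill 1, $1399: $780 to deductible, leaving $619; patient's 50% is $309.50. Patient owes $1089.50 (running OOP $1089.50).
Bill 2, $293: deductible already satisfied, so patient's share is 50% × $293 = $146.50. Patient owes $146.50 (running OOP $1236).
Bill 3, $13887: deductible already satisfied, so patient's share is 50% × $13887 = $6943.50. Adding that to $1236 gives $8179.50, past the $3100 cap; patient pays only $3100 − $1236 = $1864.

$1864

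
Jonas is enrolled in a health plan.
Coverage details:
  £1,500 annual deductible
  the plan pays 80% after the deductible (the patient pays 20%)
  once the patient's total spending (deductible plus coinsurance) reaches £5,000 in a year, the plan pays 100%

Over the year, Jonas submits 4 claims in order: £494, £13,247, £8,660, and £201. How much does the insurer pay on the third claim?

£7,608.20

Claim 1 — £494: fully absorbed by the deductible. Patient pays £494; OOP now £494. Insurer: £494 − £494 = £0.
Claim 2 — £13,247: deductible takes £1,006, £12,241 remains; 20% of £12,241 = £2,448.20. Cost to patient: £3,454.20. OOP to date £3,948.20. Plan pays £13,247 − £3,454.20 = £9,792.80.
Claim 3 — £8,660: deductible already satisfied, so patient's share is 20% × £8,660 = £1,732. OOP would hit £5,680.20 > £5,000, so the cap limits the patient to £5,000 − £3,948.20 = £1,051.80. Plan pays £8,660 − £1,051.80 = £7,608.20.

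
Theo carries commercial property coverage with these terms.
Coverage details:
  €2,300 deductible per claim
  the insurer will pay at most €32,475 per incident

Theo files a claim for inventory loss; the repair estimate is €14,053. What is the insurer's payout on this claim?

After the deductible, €14,053 − €2,300 = €11,753 remains.
That's under the €32,475 cap, so the insurer reimburses the full €11,753.

€11,753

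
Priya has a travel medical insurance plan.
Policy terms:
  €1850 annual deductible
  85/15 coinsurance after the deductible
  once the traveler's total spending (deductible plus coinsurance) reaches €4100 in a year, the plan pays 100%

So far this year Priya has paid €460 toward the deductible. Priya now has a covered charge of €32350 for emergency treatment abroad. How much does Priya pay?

€460 of the €1850 deductible is already met, leaving €1390.
After the €1390 deductible portion, €32350 − €1390 = €30960 is subject to coinsurance.
Coinsurance: €30960 × 15% = €4644.
Traveler responsibility before any cap: €1390 + €4644 = €6034.
Year-to-date out-of-pocket would reach €460 + €6034 = €6494, above the €4100 maximum, so the traveler pays only €4100 − €460 = €3640.

€3640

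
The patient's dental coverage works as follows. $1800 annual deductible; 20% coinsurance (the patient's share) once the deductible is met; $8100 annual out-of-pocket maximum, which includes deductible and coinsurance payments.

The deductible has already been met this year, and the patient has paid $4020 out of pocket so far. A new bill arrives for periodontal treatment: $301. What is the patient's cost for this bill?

The deductible is already satisfied, so the full bill goes to coinsurance.
20% of $301 = $60.20 falls to the patient.
Total out-of-pocket so far would be $4020 + $60.20 = $4080.20, below the $8100 cap — no reduction.

$60.20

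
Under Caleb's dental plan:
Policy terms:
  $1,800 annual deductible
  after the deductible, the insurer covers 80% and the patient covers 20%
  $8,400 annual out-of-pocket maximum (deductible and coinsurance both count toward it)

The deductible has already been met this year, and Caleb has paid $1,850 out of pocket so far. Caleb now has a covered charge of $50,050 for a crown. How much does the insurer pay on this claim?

The deductible is already satisfied, so the full bill goes to coinsurance.
Coinsurance: $50,050 × 20% = $10,010.
Adding $10,010 to the $1,850 already spent would give $11,860, which exceeds the $8,400 cap; the patient pays just $8,400 − $1,850 = $6,550.
The insurer covers the remainder: $50,050 − $6,550 = $43,500.

$43,500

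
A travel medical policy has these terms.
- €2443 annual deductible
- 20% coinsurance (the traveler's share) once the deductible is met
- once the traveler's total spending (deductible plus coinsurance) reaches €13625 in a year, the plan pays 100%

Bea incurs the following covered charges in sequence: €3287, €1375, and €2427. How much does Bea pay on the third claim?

Claim 1 — €3287: €2443 to deductible, leaving €844; traveler's 20% is €168.80. Traveler owes €2611.80 (running OOP €2611.80).
Claim 2 — €1375: 20% coinsurance on €1375 = €275. Traveler pays €275; OOP now €2886.80.
Claim 3 — €2427: 20% coinsurance on €2427 = €485.40. Traveler owes €485.40 (running OOP €3372.20).

€485.40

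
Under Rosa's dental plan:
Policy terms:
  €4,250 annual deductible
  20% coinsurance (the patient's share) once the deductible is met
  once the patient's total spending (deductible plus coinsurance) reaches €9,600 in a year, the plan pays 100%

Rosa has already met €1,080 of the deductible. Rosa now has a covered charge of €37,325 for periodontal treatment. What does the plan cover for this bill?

€28,805

Remaining deductible: €4,250 − €1,080 = €3,170.
After the €3,170 deductible portion, €37,325 − €3,170 = €34,155 is subject to coinsurance.
Patient's 20% share of €34,155 is €6,831.
Patient responsibility before any cap: €3,170 + €6,831 = €10,001.
Adding €10,001 to the €1,080 already spent would give €11,081, which exceeds the €9,600 cap; the patient pays just €9,600 − €1,080 = €8,520.
The insurer covers the remainder: €37,325 − €8,520 = €28,805.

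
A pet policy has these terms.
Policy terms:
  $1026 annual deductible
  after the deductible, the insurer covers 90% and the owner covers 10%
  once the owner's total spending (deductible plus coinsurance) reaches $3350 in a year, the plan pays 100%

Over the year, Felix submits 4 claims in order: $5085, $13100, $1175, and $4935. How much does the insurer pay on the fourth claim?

$4444.40

#1 ($5085): $1026 to deductible, leaving $4059; 10% of $4059 = $405.90. Cost to owner: $1431.90. OOP to date $1431.90. Insurer: $5085 − $1431.90 = $3653.10.
#2 ($13100): deductible already satisfied, so owner's share is 10% × $13100 = $1310. Owner pays $1310; OOP now $2741.90. Insurer: $13100 − $1310 = $11790.
#3 ($1175): deductible already satisfied, so owner's share is 10% × $1175 = $117.50. Cost to owner: $117.50. OOP to date $2859.40. Insurer: $1175 − $117.50 = $1057.50.
#4 ($4935): deductible already satisfied, so owner's share is 10% × $4935 = $493.50. That would push OOP to $3352.90, over the $3350 cap, so owner pays $3350 − $2859.40 = $490.60. Insurer: $4935 − $490.60 = $4444.40.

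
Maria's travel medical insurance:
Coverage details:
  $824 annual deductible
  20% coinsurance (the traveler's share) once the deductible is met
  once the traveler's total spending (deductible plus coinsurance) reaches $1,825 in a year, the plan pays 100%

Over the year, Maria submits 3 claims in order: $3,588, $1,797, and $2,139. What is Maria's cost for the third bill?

Claim 1 ($3,588): deductible takes $824, $2,764 remains; coinsurance $2,764 × 20% = $552.80. Traveler owes $1,376.80 (running OOP $1,376.80).
Claim 2 ($1,797): deductible already satisfied, so traveler's share is 20% × $1,797 = $359.40. Cost to traveler: $359.40. OOP to date $1,736.20.
Claim 3 ($2,139): deductible met; 20% of $2,139 = $427.80. That would push OOP to $2,164, over the $1,825 cap, so traveler pays $1,825 − $1,736.20 = $88.80.

$88.80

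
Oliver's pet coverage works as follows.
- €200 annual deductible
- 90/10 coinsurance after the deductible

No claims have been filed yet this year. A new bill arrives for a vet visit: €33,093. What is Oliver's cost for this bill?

The full €200 deductible is still open; €200 of this bill applies to it.
After the €200 deductible portion, €33,093 − €200 = €32,893 is subject to coinsurance.
Coinsurance: €32,893 × 10% = €3,289.30.
So the owner owes €200 + €3,289.30 = €3,489.30.

€3,489.30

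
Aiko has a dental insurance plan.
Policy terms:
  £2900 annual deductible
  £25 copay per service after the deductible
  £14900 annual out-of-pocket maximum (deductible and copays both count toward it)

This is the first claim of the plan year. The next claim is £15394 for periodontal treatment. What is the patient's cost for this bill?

Nothing has been paid toward the £2900 deductible, so the first £2900 of this charge is applied there.
The remaining £12494 (= £15394 − £2900) moves to the copay.
Copay on this service: £25.
Patient responsibility before any cap: £2900 + £25 = £2925.
Cumulative spending £0 + £2925 = £2925 stays under the £14900 maximum.

£2925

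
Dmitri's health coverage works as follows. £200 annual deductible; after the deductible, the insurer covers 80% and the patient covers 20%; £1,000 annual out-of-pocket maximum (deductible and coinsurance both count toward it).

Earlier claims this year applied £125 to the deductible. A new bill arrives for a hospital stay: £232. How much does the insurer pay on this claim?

£125.60

£125 of the £200 deductible is already met, leaving £75.
That leaves £232 − £75 = £157 for coinsurance.
Patient's 20% share of £157 is £31.40.
So the patient owes £75 + £31.40 = £106.40 before any cap.
Total out-of-pocket so far would be £125 + £106.40 = £231.40, below the £1,000 cap — no reduction.
Insurer pays the balance: £232 − £106.40 = £125.60.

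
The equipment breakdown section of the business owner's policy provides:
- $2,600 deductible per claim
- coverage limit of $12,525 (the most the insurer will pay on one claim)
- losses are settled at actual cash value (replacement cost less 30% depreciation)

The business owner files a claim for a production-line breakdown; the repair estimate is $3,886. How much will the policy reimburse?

At 30% depreciation, ACV = $3,886 − $1,165.80 = $2,720.20.
Subtract the deductible: $2,720.20 − $2,600 = $120.20.
That's under the $12,525 cap, so the insurer reimburses the full $120.20.

$120.20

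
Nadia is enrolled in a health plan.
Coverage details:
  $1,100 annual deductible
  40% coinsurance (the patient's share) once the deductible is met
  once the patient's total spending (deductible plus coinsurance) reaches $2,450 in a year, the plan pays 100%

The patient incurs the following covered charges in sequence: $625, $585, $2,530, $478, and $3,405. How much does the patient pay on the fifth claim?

$102.80

Bill 1, $625: entire amount goes to the deductible. Patient owes $625 (running OOP $625).
Bill 2, $585: $475 finishes the deductible; $110 goes to coinsurance; 40% of $110 = $44. Cost to patient: $519. OOP to date $1,144.
Bill 3, $2,530: deductible already satisfied, so patient's share is 40% × $2,530 = $1,012. Patient owes $1,012 (running OOP $2,156).
Bill 4, $478: deductible already satisfied, so patient's share is 40% × $478 = $191.20. Patient owes $191.20 (running OOP $2,347.20).
Bill 5, $3,405: 40% coinsurance on $3,405 = $1,362. OOP would hit $3,709.20 > $2,450, so the cap limits the patient to $2,450 − $2,347.20 = $102.80.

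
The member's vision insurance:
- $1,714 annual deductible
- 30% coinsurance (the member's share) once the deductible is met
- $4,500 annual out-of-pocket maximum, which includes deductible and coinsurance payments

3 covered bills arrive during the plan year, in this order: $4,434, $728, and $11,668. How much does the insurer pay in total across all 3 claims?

$12,330

#1 ($4,434): $1,714 finishes the deductible; $2,720 goes to coinsurance; 30% of $2,720 = $816. Member pays $2,530; OOP now $2,530. Insurer: $4,434 − $2,530 = $1,904.
#2 ($728): 30% coinsurance on $728 = $218.40. Member pays $218.40; OOP now $2,748.40. Plan pays $728 − $218.40 = $509.60.
#3 ($11,668): deductible met; 30% of $11,668 = $3,500.40. OOP would hit $6,248.80 > $4,500, so the cap limits the member to $4,500 − $2,748.40 = $1,751.60. Insurer: $11,668 − $1,751.60 = $9,916.40.
Insurer total: $1,904 + $509.60 + $9,916.40 = $12,330.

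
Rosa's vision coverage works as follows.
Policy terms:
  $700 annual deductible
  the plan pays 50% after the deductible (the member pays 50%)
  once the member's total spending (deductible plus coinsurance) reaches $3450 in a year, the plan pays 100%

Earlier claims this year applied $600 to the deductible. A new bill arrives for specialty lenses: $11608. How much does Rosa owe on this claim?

Remaining deductible: $700 − $600 = $100.
That leaves $11608 − $100 = $11508 for coinsurance.
Coinsurance: $11508 × 50% = $5754.
That puts the member's cost at $100 + $5754 = $5854 before any cap.
Year-to-date out-of-pocket would reach $600 + $5854 = $6454, above the $3450 maximum, so the member pays only $3450 − $600 = $2850.

$2850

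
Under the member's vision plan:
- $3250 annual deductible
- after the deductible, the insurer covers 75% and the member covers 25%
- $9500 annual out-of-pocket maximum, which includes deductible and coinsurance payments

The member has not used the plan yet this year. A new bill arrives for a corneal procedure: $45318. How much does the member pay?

$9500

Deductible not yet touched, so the first $3250 of the bill goes to the deductible.
That leaves $45318 − $3250 = $42068 for coinsurance.
Member's 25% share of $42068 is $10517.
So the member owes $3250 + $10517 = $13767 before any cap.
Year-to-date out-of-pocket would reach $0 + $13767 = $13767, above the $9500 maximum, so the member pays only $9500 − $0 = $9500.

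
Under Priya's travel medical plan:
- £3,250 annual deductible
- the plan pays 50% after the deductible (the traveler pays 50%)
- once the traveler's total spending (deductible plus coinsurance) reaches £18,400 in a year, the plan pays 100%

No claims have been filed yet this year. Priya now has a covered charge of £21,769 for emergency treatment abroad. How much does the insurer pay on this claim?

The full £3,250 deductible is still open; £3,250 of this bill applies to it.
The remaining £18,519 (= £21,769 − £3,250) moves to coinsurance.
50% of £18,519 = £9,259.50 falls to the traveler.
So the traveler owes £3,250 + £9,259.50 = £12,509.50 before any cap.
Total out-of-pocket so far would be £0 + £12,509.50 = £12,509.50, below the £18,400 cap — no reduction.
The insurer covers the remainder: £21,769 − £12,509.50 = £9,259.50.

£9,259.50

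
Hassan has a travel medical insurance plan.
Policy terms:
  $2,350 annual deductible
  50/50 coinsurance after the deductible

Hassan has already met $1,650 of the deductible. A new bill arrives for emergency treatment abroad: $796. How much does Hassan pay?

$1,650 of the $2,350 deductible is already met, leaving $700.
That leaves $796 − $700 = $96 for coinsurance.
Traveler's 50% share of $96 is $48.
That puts the traveler's cost at $700 + $48 = $748.

$748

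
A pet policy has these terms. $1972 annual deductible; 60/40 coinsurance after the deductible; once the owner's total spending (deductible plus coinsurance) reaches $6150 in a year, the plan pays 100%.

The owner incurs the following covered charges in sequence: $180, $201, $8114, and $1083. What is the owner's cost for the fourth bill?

Claim 1 — $180: fully absorbed by the deductible. Owner owes $180 (running OOP $180).
Claim 2 — $201: entire amount goes to the deductible. Owner pays $201; OOP now $381.
Claim 3 — $8114: deductible takes $1591, $6523 remains; 40% of $6523 = $2609.20. Owner owes $4200.20 (running OOP $4581.20).
Claim 4 — $1083: deductible already satisfied, so owner's share is 40% × $1083 = $433.20. Owner pays $433.20; OOP now $5014.40.

$433.20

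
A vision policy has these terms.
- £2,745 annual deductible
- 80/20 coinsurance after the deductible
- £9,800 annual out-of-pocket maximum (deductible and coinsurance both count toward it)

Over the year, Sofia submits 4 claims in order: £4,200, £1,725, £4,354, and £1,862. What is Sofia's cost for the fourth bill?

Claim 1 — £4,200: deductible takes £2,745, £1,455 remains; coinsurance £1,455 × 20% = £291. Member pays £3,036; OOP now £3,036.
Claim 2 — £1,725: deductible met; 20% of £1,725 = £345. Member pays £345; OOP now £3,381.
Claim 3 — £4,354: deductible already satisfied, so member's share is 20% × £4,354 = £870.80. Member pays £870.80; OOP now £4,251.80.
Claim 4 — £1,862: deductible already satisfied, so member's share is 20% × £1,862 = £372.40. Member owes £372.40 (running OOP £4,624.20).

£372.40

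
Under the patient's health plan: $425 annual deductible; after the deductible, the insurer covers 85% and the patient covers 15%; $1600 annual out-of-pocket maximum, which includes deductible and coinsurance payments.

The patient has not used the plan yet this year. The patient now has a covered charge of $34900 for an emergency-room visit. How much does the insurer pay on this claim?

Deductible not yet touched, so the first $425 of the bill goes to the deductible.
That leaves $34900 − $425 = $34475 for coinsurance.
15% of $34475 = $5171.25 falls to the patient.
So the patient owes $425 + $5171.25 = $5596.25 before any cap.
That would bring total out-of-pocket to $5596.25, past the $1600 cap. The patient is capped at $1600 − $0 = $1600 on this claim.
The plan picks up $34900 − $1600 = $33300.

$33300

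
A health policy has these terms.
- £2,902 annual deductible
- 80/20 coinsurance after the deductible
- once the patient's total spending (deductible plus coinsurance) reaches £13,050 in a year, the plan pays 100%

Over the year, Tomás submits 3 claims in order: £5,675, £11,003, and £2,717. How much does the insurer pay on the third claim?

£2,173.60

Claim 1 — £5,675: deductible takes £2,902, £2,773 remains; patient's 20% is £554.60. Patient owes £3,456.60 (running OOP £3,456.60). Plan pays £5,675 − £3,456.60 = £2,218.40.
Claim 2 — £11,003: deductible met; 20% of £11,003 = £2,200.60. Patient pays £2,200.60; OOP now £5,657.20. Insurer: £11,003 − £2,200.60 = £8,802.40.
Claim 3 — £2,717: deductible already satisfied, so patient's share is 20% × £2,717 = £543.40. Cost to patient: £543.40. OOP to date £6,200.60. Insurer: £2,717 − £543.40 = £2,173.60.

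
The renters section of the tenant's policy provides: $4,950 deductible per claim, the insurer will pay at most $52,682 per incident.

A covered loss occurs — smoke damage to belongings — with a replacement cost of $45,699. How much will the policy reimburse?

$40,749

Less the $4,950 deductible: $45,699 − $4,950 = $40,749.
That's under the $52,682 cap, so the insurer reimburses the full $40,749.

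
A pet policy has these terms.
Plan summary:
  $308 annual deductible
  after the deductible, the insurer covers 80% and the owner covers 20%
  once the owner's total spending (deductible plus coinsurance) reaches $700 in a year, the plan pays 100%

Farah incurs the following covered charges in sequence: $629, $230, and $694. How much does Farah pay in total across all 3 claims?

$557

Bill 1, $629: $308 finishes the deductible; $321 goes to coinsurance; 20% of $321 = $64.20. Owner pays $372.20; OOP now $372.20.
Bill 2, $230: deductible already satisfied, so owner's share is 20% × $230 = $46. Cost to owner: $46. OOP to date $418.20.
Bill 3, $694: deductible already satisfied, so owner's share is 20% × $694 = $138.80. Owner owes $138.80 (running OOP $557).
Summing the owner's payments: $372.20 + $46 + $138.80 = $557.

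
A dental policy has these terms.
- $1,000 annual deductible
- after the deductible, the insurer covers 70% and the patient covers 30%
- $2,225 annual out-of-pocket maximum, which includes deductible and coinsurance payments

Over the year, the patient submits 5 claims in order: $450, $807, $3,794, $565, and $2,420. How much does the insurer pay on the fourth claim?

Bill 1, $450: fully absorbed by the deductible. Patient owes $450 (running OOP $450). Insurer: $450 − $450 = $0.
Bill 2, $807: $550 finishes the deductible; $257 goes to coinsurance; coinsurance $257 × 30% = $77.10. Patient pays $627.10; OOP now $1,077.10. Plan pays $807 − $627.10 = $179.90.
Bill 3, $3,794: deductible already satisfied, so patient's share is 30% × $3,794 = $1,138.20. Cost to patient: $1,138.20. OOP to date $2,215.30. Insurer: $3,794 − $1,138.20 = $2,655.80.
Bill 4, $565: deductible met; 30% of $565 = $169.50. Adding that to $2,215.30 gives $2,384.80, past the $2,225 cap; patient pays only $2,225 − $2,215.30 = $9.70. Insurer: $565 − $9.70 = $555.30.

$555.30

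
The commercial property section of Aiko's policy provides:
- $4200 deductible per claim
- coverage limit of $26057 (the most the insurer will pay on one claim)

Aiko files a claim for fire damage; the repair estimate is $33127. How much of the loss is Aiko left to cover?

Less the $4200 deductible: $33127 − $4200 = $28927.
$28927 exceeds the $26057 limit, so the insurer pays the limit: $26057.
The business bears the rest of the original loss: $33127 − $26057 = $7070.

$7070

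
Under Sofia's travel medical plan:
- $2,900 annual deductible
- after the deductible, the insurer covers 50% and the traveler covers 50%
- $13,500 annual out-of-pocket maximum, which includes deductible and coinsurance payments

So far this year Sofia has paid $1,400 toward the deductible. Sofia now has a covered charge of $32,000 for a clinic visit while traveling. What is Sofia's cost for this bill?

Remaining deductible: $2,900 − $1,400 = $1,500.
The remaining $30,500 (= $32,000 − $1,500) moves to coinsurance.
Coinsurance: $30,500 × 50% = $15,250.
So the traveler owes $1,500 + $15,250 = $16,750 before any cap.
That would bring total out-of-pocket to $18,150, past the $13,500 cap. The traveler is capped at $13,500 − $1,400 = $12,100 on this claim.

$12,100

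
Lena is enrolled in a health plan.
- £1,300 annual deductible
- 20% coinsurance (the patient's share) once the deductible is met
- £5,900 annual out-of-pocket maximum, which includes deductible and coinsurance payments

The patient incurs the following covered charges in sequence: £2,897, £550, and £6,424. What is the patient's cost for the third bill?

Bill 1, £2,897: deductible takes £1,300, £1,597 remains; 20% of £1,597 = £319.40. Patient owes £1,619.40 (running OOP £1,619.40).
Bill 2, £550: deductible already satisfied, so patient's share is 20% × £550 = £110. Patient pays £110; OOP now £1,729.40.
Bill 3, £6,424: deductible met; 20% of £6,424 = £1,284.80. Patient pays £1,284.80; OOP now £3,014.20.

£1,284.80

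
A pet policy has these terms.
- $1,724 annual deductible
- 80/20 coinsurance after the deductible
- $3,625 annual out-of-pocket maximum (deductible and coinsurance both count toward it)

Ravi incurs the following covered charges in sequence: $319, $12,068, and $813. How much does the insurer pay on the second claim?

$8,762

Bill 1, $319: entire amount goes to the deductible. Cost to owner: $319. OOP to date $319. Insurer: $319 − $319 = $0.
Bill 2, $12,068: $1,405 finishes the deductible; $10,663 goes to coinsurance; owner's 20% is $2,132.60. Together that's $1,405 + $2,132.60 = $3,537.60. OOP would hit $3,856.60 > $3,625, so the cap limits the owner to $3,625 − $319 = $3,306. Plan pays $12,068 − $3,306 = $8,762.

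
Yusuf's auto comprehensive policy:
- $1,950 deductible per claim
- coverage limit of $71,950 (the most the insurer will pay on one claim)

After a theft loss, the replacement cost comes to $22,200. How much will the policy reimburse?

Less the $1,950 deductible: $22,200 − $1,950 = $20,250.
$20,250 ≤ $71,950, so the limit doesn't bind; insurer pays $20,250.

$20,250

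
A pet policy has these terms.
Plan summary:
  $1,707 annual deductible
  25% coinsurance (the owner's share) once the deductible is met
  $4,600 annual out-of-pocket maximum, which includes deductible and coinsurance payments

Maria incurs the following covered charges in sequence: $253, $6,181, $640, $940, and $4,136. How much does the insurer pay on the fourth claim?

$705

Claim 1 — $253: all of it applies to the deductible. Cost to owner: $253. OOP to date $253. Plan pays $253 − $253 = $0.
Claim 2 — $6,181: deductible takes $1,454, $4,727 remains; owner's 25% is $1,181.75. Owner owes $2,635.75 (running OOP $2,888.75). Plan pays $6,181 − $2,635.75 = $3,545.25.
Claim 3 — $640: 25% coinsurance on $640 = $160. Owner owes $160 (running OOP $3,048.75). Insurer: $640 − $160 = $480.
Claim 4 — $940: deductible already satisfied, so owner's share is 25% × $940 = $235. Owner pays $235; OOP now $3,283.75. Plan pays $940 − $235 = $705.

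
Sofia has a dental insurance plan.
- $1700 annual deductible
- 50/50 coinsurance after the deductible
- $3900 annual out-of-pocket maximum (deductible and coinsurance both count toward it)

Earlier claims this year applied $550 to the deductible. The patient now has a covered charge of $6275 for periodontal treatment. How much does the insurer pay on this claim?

Deductible still to meet: $1700 − $550 = $1150.
After the $1150 deductible portion, $6275 − $1150 = $5125 is subject to coinsurance.
50% of $5125 = $2562.50 falls to the patient.
So the patient owes $1150 + $2562.50 = $3712.50 before any cap.
That would bring total out-of-pocket to $4262.50, past the $3900 cap. The patient is capped at $3900 − $550 = $3350 on this claim.
The insurer covers the remainder: $6275 − $3350 = $2925.

$2925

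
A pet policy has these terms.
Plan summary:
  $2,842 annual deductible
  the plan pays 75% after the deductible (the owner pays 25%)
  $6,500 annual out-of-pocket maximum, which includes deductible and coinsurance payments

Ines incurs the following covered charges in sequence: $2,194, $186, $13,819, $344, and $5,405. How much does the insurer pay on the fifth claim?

Claim 1 ($2,194): all of it applies to the deductible. Owner owes $2,194 (running OOP $2,194). Plan pays $2,194 − $2,194 = $0.
Claim 2 ($186): all of it applies to the deductible. Owner pays $186; OOP now $2,380. Plan pays $186 − $186 = $0.
Claim 3 ($13,819): deductible takes $462, $13,357 remains; 25% of $13,357 = $3,339.25. Cost to owner: $3,801.25. OOP to date $6,181.25. Insurer: $13,819 − $3,801.25 = $10,017.75.
Claim 4 ($344): deductible already satisfied, so owner's share is 25% × $344 = $86. Owner owes $86 (running OOP $6,267.25). Insurer: $344 − $86 = $258.
Claim 5 ($5,405): deductible already satisfied, so owner's share is 25% × $5,405 = $1,351.25. Adding that to $6,267.25 gives $7,618.50, past the $6,500 cap; owner pays only $6,500 − $6,267.25 = $232.75. Plan pays $5,405 − $232.75 = $5,172.25.

$5,172.25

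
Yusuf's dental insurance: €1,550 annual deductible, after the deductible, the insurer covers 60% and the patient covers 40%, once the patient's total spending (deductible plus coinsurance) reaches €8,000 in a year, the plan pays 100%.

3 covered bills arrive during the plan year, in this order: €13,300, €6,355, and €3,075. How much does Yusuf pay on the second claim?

€1,750

#1 (€13,300): €1,550 finishes the deductible; €11,750 goes to coinsurance; 40% of €11,750 = €4,700. Patient pays €6,250; OOP now €6,250.
#2 (€6,355): 40% coinsurance on €6,355 = €2,542. OOP would hit €8,792 > €8,000, so the cap limits the patient to €8,000 − €6,250 = €1,750.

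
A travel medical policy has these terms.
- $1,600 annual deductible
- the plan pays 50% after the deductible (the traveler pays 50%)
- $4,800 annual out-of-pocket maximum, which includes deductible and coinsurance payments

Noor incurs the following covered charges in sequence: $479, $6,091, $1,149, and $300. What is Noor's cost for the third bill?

Claim 1 ($479): entire amount goes to the deductible. Traveler owes $479 (running OOP $479).
Claim 2 ($6,091): deductible takes $1,121, $4,970 remains; coinsurance $4,970 × 50% = $2,485. Traveler pays $3,606; OOP now $4,085.
Claim 3 ($1,149): deductible met; 50% of $1,149 = $574.50. Traveler owes $574.50 (running OOP $4,659.50).

$574.50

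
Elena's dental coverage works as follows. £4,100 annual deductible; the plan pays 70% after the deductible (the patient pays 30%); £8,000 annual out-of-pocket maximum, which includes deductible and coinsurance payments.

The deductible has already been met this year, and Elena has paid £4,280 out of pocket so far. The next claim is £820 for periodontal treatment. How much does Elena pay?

£246

The deductible is already satisfied, so the full bill goes to coinsurance.
30% of £820 = £246 falls to the patient.
Year-to-date out-of-pocket becomes £4,280 + £246 = £4,526, still under the £8,000 maximum, so no cap applies.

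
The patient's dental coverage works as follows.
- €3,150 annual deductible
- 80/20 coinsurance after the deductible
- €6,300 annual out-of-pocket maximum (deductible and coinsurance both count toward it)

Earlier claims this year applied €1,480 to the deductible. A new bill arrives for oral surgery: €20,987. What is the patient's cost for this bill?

€1,480 of the €3,150 deductible is already met, leaving €1,670.
After the €1,670 deductible portion, €20,987 − €1,670 = €19,317 is subject to coinsurance.
Patient's 20% share of €19,317 is €3,863.40.
Patient responsibility before any cap: €1,670 + €3,863.40 = €5,533.40.
Adding €5,533.40 to the €1,480 already spent would give €7,013.40, which exceeds the €6,300 cap; the patient pays just €6,300 − €1,480 = €4,820.

€4,820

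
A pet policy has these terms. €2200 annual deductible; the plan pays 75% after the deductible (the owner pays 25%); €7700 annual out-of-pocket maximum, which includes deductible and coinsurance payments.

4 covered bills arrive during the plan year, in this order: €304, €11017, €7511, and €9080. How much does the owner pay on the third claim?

Claim 1 — €304: all of it applies to the deductible. Owner pays €304; OOP now €304.
Claim 2 — €11017: €1896 to deductible, leaving €9121; owner's 25% is €2280.25. Owner pays €4176.25; OOP now €4480.25.
Claim 3 — €7511: deductible already satisfied, so owner's share is 25% × €7511 = €1877.75. Owner owes €1877.75 (running OOP €6358).

€1877.75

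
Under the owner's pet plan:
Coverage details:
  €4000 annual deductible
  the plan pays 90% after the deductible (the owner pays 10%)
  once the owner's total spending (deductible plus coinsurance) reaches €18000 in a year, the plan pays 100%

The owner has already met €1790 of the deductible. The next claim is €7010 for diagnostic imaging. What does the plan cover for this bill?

Deductible still to meet: €4000 − €1790 = €2210.
After the €2210 deductible portion, €7010 − €2210 = €4800 is subject to coinsurance.
10% of €4800 = €480 falls to the owner.
So the owner owes €2210 + €480 = €2690 before any cap.
Cumulative spending €1790 + €2690 = €4480 stays under the €18000 maximum.
Insurer pays the balance: €7010 − €2690 = €4320.

€4320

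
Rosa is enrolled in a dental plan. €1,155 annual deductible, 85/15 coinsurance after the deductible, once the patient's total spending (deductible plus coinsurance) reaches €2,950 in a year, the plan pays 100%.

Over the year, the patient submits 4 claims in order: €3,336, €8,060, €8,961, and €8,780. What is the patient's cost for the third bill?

#1 (€3,336): €1,155 to deductible, leaving €2,181; coinsurance €2,181 × 15% = €327.15. Cost to patient: €1,482.15. OOP to date €1,482.15.
#2 (€8,060): deductible already satisfied, so patient's share is 15% × €8,060 = €1,209. Patient owes €1,209 (running OOP €2,691.15).
#3 (€8,961): deductible met; 15% of €8,961 = €1,344.15. Adding that to €2,691.15 gives €4,035.30, past the €2,950 cap; patient pays only €2,950 − €2,691.15 = €258.85.

€258.85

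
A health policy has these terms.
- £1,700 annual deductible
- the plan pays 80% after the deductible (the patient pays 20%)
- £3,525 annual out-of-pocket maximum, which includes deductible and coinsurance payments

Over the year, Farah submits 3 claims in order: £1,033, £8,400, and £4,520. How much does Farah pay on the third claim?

Bill 1, £1,033: all of it applies to the deductible. Cost to patient: £1,033. OOP to date £1,033.
Bill 2, £8,400: £667 finishes the deductible; £7,733 goes to coinsurance; coinsurance £7,733 × 20% = £1,546.60. Cost to patient: £2,213.60. OOP to date £3,246.60.
Bill 3, £4,520: deductible met; 20% of £4,520 = £904. OOP would hit £4,150.60 > £3,525, so the cap limits the patient to £3,525 − £3,246.60 = £278.40.

£278.40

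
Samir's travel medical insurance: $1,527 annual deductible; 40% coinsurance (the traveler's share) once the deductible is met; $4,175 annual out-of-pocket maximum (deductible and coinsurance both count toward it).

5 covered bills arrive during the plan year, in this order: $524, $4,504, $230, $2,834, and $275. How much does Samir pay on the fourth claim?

$1,133.60

Claim 1 — $524: entire amount goes to the deductible. Traveler pays $524; OOP now $524.
Claim 2 — $4,504: $1,003 finishes the deductible; $3,501 goes to coinsurance; coinsurance $3,501 × 40% = $1,400.40. Traveler owes $2,403.40 (running OOP $2,927.40).
Claim 3 — $230: 40% coinsurance on $230 = $92. Cost to traveler: $92. OOP to date $3,019.40.
Claim 4 — $2,834: 40% coinsurance on $2,834 = $1,133.60. Traveler owes $1,133.60 (running OOP $4,153).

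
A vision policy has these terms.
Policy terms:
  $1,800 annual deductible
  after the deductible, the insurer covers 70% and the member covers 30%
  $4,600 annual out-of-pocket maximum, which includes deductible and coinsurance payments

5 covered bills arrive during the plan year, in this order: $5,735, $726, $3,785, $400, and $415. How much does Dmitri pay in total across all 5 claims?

$4,578.30

Claim 1 — $5,735: deductible takes $1,800, $3,935 remains; coinsurance $3,935 × 30% = $1,180.50. Member pays $2,980.50; OOP now $2,980.50.
Claim 2 — $726: 30% coinsurance on $726 = $217.80. Member owes $217.80 (running OOP $3,198.30).
Claim 3 — $3,785: deductible met; 30% of $3,785 = $1,135.50. Member owes $1,135.50 (running OOP $4,333.80).
Claim 4 — $400: 30% coinsurance on $400 = $120. Cost to member: $120. OOP to date $4,453.80.
Claim 5 — $415: deductible met; 30% of $415 = $124.50. Cost to member: $124.50. OOP to date $4,578.30.
Summing the member's payments: $2,980.50 + $217.80 + $1,135.50 + $120 + $124.50 = $4,578.30.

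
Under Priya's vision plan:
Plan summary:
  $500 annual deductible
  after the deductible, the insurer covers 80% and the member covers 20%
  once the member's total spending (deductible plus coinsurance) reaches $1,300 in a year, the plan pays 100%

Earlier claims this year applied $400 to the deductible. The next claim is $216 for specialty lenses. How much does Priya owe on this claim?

$123.20

Deductible still to meet: $500 − $400 = $100.
That leaves $216 − $100 = $116 for coinsurance.
Member's 20% share of $116 is $23.20.
Member responsibility before any cap: $100 + $23.20 = $123.20.
Year-to-date out-of-pocket becomes $400 + $123.20 = $523.20, still under the $1,300 maximum, so no cap applies.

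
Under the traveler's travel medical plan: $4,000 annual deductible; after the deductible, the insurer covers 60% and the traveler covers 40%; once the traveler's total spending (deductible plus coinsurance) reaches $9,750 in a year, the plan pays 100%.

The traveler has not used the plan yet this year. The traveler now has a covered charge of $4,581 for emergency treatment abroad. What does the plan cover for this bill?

Nothing has been paid toward the $4,000 deductible, so the first $4,000 of this charge is applied there.
After the $4,000 deductible portion, $4,581 − $4,000 = $581 is subject to coinsurance.
Traveler's 40% share of $581 is $232.40.
Traveler responsibility before any cap: $4,000 + $232.40 = $4,232.40.
Cumulative spending $0 + $4,232.40 = $4,232.40 stays under the $9,750 maximum.
The insurer covers the remainder: $4,581 − $4,232.40 = $348.60.

$348.60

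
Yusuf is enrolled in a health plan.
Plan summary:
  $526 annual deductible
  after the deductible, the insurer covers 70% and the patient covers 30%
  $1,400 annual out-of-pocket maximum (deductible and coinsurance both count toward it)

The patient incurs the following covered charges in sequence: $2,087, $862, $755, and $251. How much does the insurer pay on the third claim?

Bill 1, $2,087: $526 finishes the deductible; $1,561 goes to coinsurance; 30% of $1,561 = $468.30. Cost to patient: $994.30. OOP to date $994.30. Insurer: $2,087 − $994.30 = $1,092.70.
Bill 2, $862: 30% coinsurance on $862 = $258.60. Cost to patient: $258.60. OOP to date $1,252.90. Insurer: $862 − $258.60 = $603.40.
Bill 3, $755: deductible already satisfied, so patient's share is 30% × $755 = $226.50. Adding that to $1,252.90 gives $1,479.40, past the $1,400 cap; patient pays only $1,400 − $1,252.90 = $147.10. Insurer: $755 − $147.10 = $607.90.

$607.90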